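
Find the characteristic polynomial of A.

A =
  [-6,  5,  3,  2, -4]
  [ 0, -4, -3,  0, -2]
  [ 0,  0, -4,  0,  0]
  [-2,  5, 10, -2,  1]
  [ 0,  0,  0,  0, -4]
x^5 + 20*x^4 + 160*x^3 + 640*x^2 + 1280*x + 1024

Expanding det(x·I − A) (e.g. by cofactor expansion or by noting that A is similar to its Jordan form J, which has the same characteristic polynomial as A) gives
  χ_A(x) = x^5 + 20*x^4 + 160*x^3 + 640*x^2 + 1280*x + 1024
which factors as (x + 4)^5. The eigenvalues (with algebraic multiplicities) are λ = -4 with multiplicity 5.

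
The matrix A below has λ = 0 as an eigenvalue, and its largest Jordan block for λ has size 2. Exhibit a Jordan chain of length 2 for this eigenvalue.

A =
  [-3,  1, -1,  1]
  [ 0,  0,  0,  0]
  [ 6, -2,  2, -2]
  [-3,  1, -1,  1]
A Jordan chain for λ = 0 of length 2:
v_1 = (-3, 0, 6, -3)ᵀ
v_2 = (1, 0, 0, 0)ᵀ

Let N = A − (0)·I. We want v_2 with N^2 v_2 = 0 but N^1 v_2 ≠ 0; then v_{j-1} := N · v_j for j = 2, …, 2.

Pick v_2 = (1, 0, 0, 0)ᵀ.
Then v_1 = N · v_2 = (-3, 0, 6, -3)ᵀ.

Sanity check: (A − (0)·I) v_1 = (0, 0, 0, 0)ᵀ = 0. ✓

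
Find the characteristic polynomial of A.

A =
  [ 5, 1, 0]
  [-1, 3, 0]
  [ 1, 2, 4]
x^3 - 12*x^2 + 48*x - 64

Expanding det(x·I − A) (e.g. by cofactor expansion or by noting that A is similar to its Jordan form J, which has the same characteristic polynomial as A) gives
  χ_A(x) = x^3 - 12*x^2 + 48*x - 64
which factors as (x - 4)^3. The eigenvalues (with algebraic multiplicities) are λ = 4 with multiplicity 3.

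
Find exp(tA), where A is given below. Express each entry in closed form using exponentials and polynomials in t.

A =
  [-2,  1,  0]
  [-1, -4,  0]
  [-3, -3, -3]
e^{tA} =
  [t*exp(-3*t) + exp(-3*t), t*exp(-3*t), 0]
  [-t*exp(-3*t), -t*exp(-3*t) + exp(-3*t), 0]
  [-3*t*exp(-3*t), -3*t*exp(-3*t), exp(-3*t)]

Strategy: write A = P · J · P⁻¹ where J is a Jordan canonical form, so e^{tA} = P · e^{tJ} · P⁻¹, and e^{tJ} can be computed block-by-block.

A has Jordan form
J =
  [-3,  1,  0]
  [ 0, -3,  0]
  [ 0,  0, -3]
(up to reordering of blocks).

Per-block formulas:
  For a 2×2 Jordan block J_2(-3): exp(t · J_2(-3)) = e^(-3t)·(I + t·N), where N is the 2×2 nilpotent shift.
  For a 1×1 block at λ = -3: exp(t · [-3]) = [e^(-3t)].

After assembling e^{tJ} and conjugating by P, we get:

e^{tA} =
  [t*exp(-3*t) + exp(-3*t), t*exp(-3*t), 0]
  [-t*exp(-3*t), -t*exp(-3*t) + exp(-3*t), 0]
  [-3*t*exp(-3*t), -3*t*exp(-3*t), exp(-3*t)]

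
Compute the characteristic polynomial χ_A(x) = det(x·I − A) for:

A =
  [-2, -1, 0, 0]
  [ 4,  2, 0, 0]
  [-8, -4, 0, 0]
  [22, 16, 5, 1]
x^4 - x^3

Expanding det(x·I − A) (e.g. by cofactor expansion or by noting that A is similar to its Jordan form J, which has the same characteristic polynomial as A) gives
  χ_A(x) = x^4 - x^3
which factors as x^3*(x - 1). The eigenvalues (with algebraic multiplicities) are λ = 0 with multiplicity 3, λ = 1 with multiplicity 1.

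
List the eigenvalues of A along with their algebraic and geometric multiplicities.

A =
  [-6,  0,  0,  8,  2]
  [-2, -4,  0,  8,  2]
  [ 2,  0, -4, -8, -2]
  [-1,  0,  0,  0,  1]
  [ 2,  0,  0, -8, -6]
λ = -4: alg = 5, geom = 4

Step 1 — factor the characteristic polynomial to read off the algebraic multiplicities:
  χ_A(x) = (x + 4)^5

Step 2 — compute geometric multiplicities via the rank-nullity identity g(λ) = n − rank(A − λI):
  rank(A − (-4)·I) = 1, so dim ker(A − (-4)·I) = n − 1 = 4

Summary:
  λ = -4: algebraic multiplicity = 5, geometric multiplicity = 4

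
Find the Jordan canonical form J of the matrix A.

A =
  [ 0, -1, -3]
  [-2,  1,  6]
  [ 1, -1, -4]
J_2(-1) ⊕ J_1(-1)

The characteristic polynomial is
  det(x·I − A) = x^3 + 3*x^2 + 3*x + 1 = (x + 1)^3

Eigenvalues and multiplicities (the geometric multiplicity of λ is n − rank(A − λI), which equals the number of Jordan blocks for λ):
  λ = -1: algebraic multiplicity = 3, geometric multiplicity = 2

Determining the block sizes for each eigenvalue:
  λ = -1: 2 blocks summing to 3 forces exactly one block of size 2 and the rest size 1 → block sizes [2, 1]

Assembling the blocks gives a Jordan form
J =
  [-1,  1,  0]
  [ 0, -1,  0]
  [ 0,  0, -1]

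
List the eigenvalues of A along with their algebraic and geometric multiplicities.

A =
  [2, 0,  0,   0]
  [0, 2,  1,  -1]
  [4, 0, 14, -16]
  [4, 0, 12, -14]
λ = -2: alg = 1, geom = 1; λ = 2: alg = 3, geom = 2

Step 1 — factor the characteristic polynomial to read off the algebraic multiplicities:
  χ_A(x) = (x - 2)^3*(x + 2)

Step 2 — compute geometric multiplicities via the rank-nullity identity g(λ) = n − rank(A − λI):
  rank(A − (-2)·I) = 3, so dim ker(A − (-2)·I) = n − 3 = 1
  rank(A − (2)·I) = 2, so dim ker(A − (2)·I) = n − 2 = 2

Summary:
  λ = -2: algebraic multiplicity = 1, geometric multiplicity = 1
  λ = 2: algebraic multiplicity = 3, geometric multiplicity = 2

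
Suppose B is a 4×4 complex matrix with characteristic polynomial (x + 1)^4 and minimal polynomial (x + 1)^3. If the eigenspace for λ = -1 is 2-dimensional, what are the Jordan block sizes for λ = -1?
Block sizes for λ = -1: [3, 1]

Step 1 — from the characteristic polynomial, algebraic multiplicity of λ = -1 is 4. From dim ker(B − (-1)·I) = 2, there are exactly 2 Jordan blocks for λ = -1.
Step 2 — from the minimal polynomial, the factor (x + 1)^3 tells us the largest block for λ = -1 has size 3.
Step 3 — with total size 4, 2 blocks, and largest block 3, the block sizes (in nonincreasing order) are [3, 1].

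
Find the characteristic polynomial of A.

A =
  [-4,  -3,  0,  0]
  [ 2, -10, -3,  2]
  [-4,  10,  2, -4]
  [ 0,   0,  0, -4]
x^4 + 16*x^3 + 96*x^2 + 256*x + 256

Expanding det(x·I − A) (e.g. by cofactor expansion or by noting that A is similar to its Jordan form J, which has the same characteristic polynomial as A) gives
  χ_A(x) = x^4 + 16*x^3 + 96*x^2 + 256*x + 256
which factors as (x + 4)^4. The eigenvalues (with algebraic multiplicities) are λ = -4 with multiplicity 4.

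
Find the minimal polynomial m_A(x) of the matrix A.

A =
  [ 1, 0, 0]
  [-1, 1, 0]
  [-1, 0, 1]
x^2 - 2*x + 1

The characteristic polynomial is χ_A(x) = (x - 1)^3, so the eigenvalues are known. The minimal polynomial is
  m_A(x) = Π_λ (x − λ)^{k_λ}
where k_λ is the size of the *largest* Jordan block for λ (equivalently, the smallest k with (A − λI)^k v = 0 for every generalised eigenvector v of λ).

  λ = 1: largest Jordan block has size 2, contributing (x − 1)^2

So m_A(x) = (x - 1)^2 = x^2 - 2*x + 1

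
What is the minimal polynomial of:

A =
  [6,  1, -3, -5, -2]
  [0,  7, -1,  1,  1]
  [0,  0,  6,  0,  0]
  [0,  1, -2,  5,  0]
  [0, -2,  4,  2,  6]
x^3 - 18*x^2 + 108*x - 216

The characteristic polynomial is χ_A(x) = (x - 6)^5, so the eigenvalues are known. The minimal polynomial is
  m_A(x) = Π_λ (x − λ)^{k_λ}
where k_λ is the size of the *largest* Jordan block for λ (equivalently, the smallest k with (A − λI)^k v = 0 for every generalised eigenvector v of λ).

  λ = 6: largest Jordan block has size 3, contributing (x − 6)^3

So m_A(x) = (x - 6)^3 = x^3 - 18*x^2 + 108*x - 216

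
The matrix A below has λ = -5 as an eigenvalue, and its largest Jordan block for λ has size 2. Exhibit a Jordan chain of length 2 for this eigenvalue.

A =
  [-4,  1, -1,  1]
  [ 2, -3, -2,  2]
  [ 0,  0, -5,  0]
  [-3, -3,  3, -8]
A Jordan chain for λ = -5 of length 2:
v_1 = (1, 2, 0, -3)ᵀ
v_2 = (1, 0, 0, 0)ᵀ

Let N = A − (-5)·I. We want v_2 with N^2 v_2 = 0 but N^1 v_2 ≠ 0; then v_{j-1} := N · v_j for j = 2, …, 2.

Pick v_2 = (1, 0, 0, 0)ᵀ.
Then v_1 = N · v_2 = (1, 2, 0, -3)ᵀ.

Sanity check: (A − (-5)·I) v_1 = (0, 0, 0, 0)ᵀ = 0. ✓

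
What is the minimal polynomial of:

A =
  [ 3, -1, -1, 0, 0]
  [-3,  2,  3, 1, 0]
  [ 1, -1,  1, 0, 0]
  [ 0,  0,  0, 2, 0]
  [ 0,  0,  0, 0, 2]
x^3 - 6*x^2 + 12*x - 8

The characteristic polynomial is χ_A(x) = (x - 2)^5, so the eigenvalues are known. The minimal polynomial is
  m_A(x) = Π_λ (x − λ)^{k_λ}
where k_λ is the size of the *largest* Jordan block for λ (equivalently, the smallest k with (A − λI)^k v = 0 for every generalised eigenvector v of λ).

  λ = 2: largest Jordan block has size 3, contributing (x − 2)^3

So m_A(x) = (x - 2)^3 = x^3 - 6*x^2 + 12*x - 8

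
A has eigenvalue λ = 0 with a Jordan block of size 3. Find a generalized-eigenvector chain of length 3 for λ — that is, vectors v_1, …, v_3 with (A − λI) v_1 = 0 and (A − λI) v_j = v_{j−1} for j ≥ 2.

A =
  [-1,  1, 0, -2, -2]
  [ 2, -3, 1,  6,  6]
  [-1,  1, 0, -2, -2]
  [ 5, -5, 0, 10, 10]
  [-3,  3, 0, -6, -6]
A Jordan chain for λ = 0 of length 3:
v_1 = (-1, 3, -1, 5, -3)ᵀ
v_2 = (-1, 2, -1, 5, -3)ᵀ
v_3 = (1, 0, 0, 0, 0)ᵀ

Let N = A − (0)·I. We want v_3 with N^3 v_3 = 0 but N^2 v_3 ≠ 0; then v_{j-1} := N · v_j for j = 3, …, 2.

Pick v_3 = (1, 0, 0, 0, 0)ᵀ.
Then v_2 = N · v_3 = (-1, 2, -1, 5, -3)ᵀ.
Then v_1 = N · v_2 = (-1, 3, -1, 5, -3)ᵀ.

Sanity check: (A − (0)·I) v_1 = (0, 0, 0, 0, 0)ᵀ = 0. ✓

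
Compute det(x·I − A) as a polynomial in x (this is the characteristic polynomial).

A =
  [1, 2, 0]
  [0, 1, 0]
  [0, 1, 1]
x^3 - 3*x^2 + 3*x - 1

Expanding det(x·I − A) (e.g. by cofactor expansion or by noting that A is similar to its Jordan form J, which has the same characteristic polynomial as A) gives
  χ_A(x) = x^3 - 3*x^2 + 3*x - 1
which factors as (x - 1)^3. The eigenvalues (with algebraic multiplicities) are λ = 1 with multiplicity 3.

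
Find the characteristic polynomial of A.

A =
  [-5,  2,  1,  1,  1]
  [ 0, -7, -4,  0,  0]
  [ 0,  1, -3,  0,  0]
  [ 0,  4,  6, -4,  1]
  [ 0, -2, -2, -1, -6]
x^5 + 25*x^4 + 250*x^3 + 1250*x^2 + 3125*x + 3125

Expanding det(x·I − A) (e.g. by cofactor expansion or by noting that A is similar to its Jordan form J, which has the same characteristic polynomial as A) gives
  χ_A(x) = x^5 + 25*x^4 + 250*x^3 + 1250*x^2 + 3125*x + 3125
which factors as (x + 5)^5. The eigenvalues (with algebraic multiplicities) are λ = -5 with multiplicity 5.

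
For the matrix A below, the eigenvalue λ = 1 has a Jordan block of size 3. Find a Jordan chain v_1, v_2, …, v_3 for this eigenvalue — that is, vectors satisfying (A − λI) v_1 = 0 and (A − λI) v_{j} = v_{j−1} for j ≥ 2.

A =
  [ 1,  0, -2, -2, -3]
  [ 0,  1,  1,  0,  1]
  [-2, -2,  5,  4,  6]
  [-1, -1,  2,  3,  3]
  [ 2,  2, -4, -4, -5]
A Jordan chain for λ = 1 of length 3:
v_1 = (0, 0, 2, 1, -2)ᵀ
v_2 = (-2, 1, 4, 2, -4)ᵀ
v_3 = (0, 0, 1, 0, 0)ᵀ

Let N = A − (1)·I. We want v_3 with N^3 v_3 = 0 but N^2 v_3 ≠ 0; then v_{j-1} := N · v_j for j = 3, …, 2.

Pick v_3 = (0, 0, 1, 0, 0)ᵀ.
Then v_2 = N · v_3 = (-2, 1, 4, 2, -4)ᵀ.
Then v_1 = N · v_2 = (0, 0, 2, 1, -2)ᵀ.

Sanity check: (A − (1)·I) v_1 = (0, 0, 0, 0, 0)ᵀ = 0. ✓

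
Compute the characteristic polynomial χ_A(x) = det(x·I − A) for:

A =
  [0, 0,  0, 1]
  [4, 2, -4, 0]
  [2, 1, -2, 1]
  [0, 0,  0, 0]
x^4

Expanding det(x·I − A) (e.g. by cofactor expansion or by noting that A is similar to its Jordan form J, which has the same characteristic polynomial as A) gives
  χ_A(x) = x^4
which factors as x^4. The eigenvalues (with algebraic multiplicities) are λ = 0 with multiplicity 4.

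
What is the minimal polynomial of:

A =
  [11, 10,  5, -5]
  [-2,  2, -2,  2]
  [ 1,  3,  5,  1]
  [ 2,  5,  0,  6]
x^2 - 12*x + 36

The characteristic polynomial is χ_A(x) = (x - 6)^4, so the eigenvalues are known. The minimal polynomial is
  m_A(x) = Π_λ (x − λ)^{k_λ}
where k_λ is the size of the *largest* Jordan block for λ (equivalently, the smallest k with (A − λI)^k v = 0 for every generalised eigenvector v of λ).

  λ = 6: largest Jordan block has size 2, contributing (x − 6)^2

So m_A(x) = (x - 6)^2 = x^2 - 12*x + 36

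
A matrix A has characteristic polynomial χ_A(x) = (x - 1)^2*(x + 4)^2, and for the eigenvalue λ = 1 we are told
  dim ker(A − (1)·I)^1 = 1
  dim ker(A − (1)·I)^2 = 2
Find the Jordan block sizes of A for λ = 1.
Block sizes for λ = 1: [2]

From the dimensions of kernels of powers, the number of Jordan blocks of size at least j is d_j − d_{j−1} where d_j = dim ker(N^j) (with d_0 = 0). Computing the differences gives [1, 1].
The number of blocks of size exactly k is (#blocks of size ≥ k) − (#blocks of size ≥ k + 1), so the partition is: 1 block(s) of size 2.
In nonincreasing order the block sizes are [2].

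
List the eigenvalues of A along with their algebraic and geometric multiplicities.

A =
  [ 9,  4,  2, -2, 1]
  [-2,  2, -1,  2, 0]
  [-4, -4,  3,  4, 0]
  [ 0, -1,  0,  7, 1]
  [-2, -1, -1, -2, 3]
λ = 4: alg = 1, geom = 1; λ = 5: alg = 4, geom = 2

Step 1 — factor the characteristic polynomial to read off the algebraic multiplicities:
  χ_A(x) = (x - 5)^4*(x - 4)

Step 2 — compute geometric multiplicities via the rank-nullity identity g(λ) = n − rank(A − λI):
  rank(A − (4)·I) = 4, so dim ker(A − (4)·I) = n − 4 = 1
  rank(A − (5)·I) = 3, so dim ker(A − (5)·I) = n − 3 = 2

Summary:
  λ = 4: algebraic multiplicity = 1, geometric multiplicity = 1
  λ = 5: algebraic multiplicity = 4, geometric multiplicity = 2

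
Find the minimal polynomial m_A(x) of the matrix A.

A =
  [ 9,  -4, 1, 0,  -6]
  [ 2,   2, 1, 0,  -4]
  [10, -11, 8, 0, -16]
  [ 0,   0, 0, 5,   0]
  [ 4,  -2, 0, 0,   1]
x^3 - 15*x^2 + 75*x - 125

The characteristic polynomial is χ_A(x) = (x - 5)^5, so the eigenvalues are known. The minimal polynomial is
  m_A(x) = Π_λ (x − λ)^{k_λ}
where k_λ is the size of the *largest* Jordan block for λ (equivalently, the smallest k with (A − λI)^k v = 0 for every generalised eigenvector v of λ).

  λ = 5: largest Jordan block has size 3, contributing (x − 5)^3

So m_A(x) = (x - 5)^3 = x^3 - 15*x^2 + 75*x - 125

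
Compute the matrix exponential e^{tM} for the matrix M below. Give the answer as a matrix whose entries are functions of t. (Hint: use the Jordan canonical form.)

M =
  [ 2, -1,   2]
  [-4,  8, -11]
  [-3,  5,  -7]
e^{tM} =
  [-t^2*exp(t)/2 + t*exp(t) + exp(t), t^2*exp(t) - t*exp(t), -3*t^2*exp(t)/2 + 2*t*exp(t)]
  [t^2*exp(t)/2 - 4*t*exp(t), -t^2*exp(t) + 7*t*exp(t) + exp(t), 3*t^2*exp(t)/2 - 11*t*exp(t)]
  [t^2*exp(t)/2 - 3*t*exp(t), -t^2*exp(t) + 5*t*exp(t), 3*t^2*exp(t)/2 - 8*t*exp(t) + exp(t)]

Strategy: write M = P · J · P⁻¹ where J is a Jordan canonical form, so e^{tM} = P · e^{tJ} · P⁻¹, and e^{tJ} can be computed block-by-block.

M has Jordan form
J =
  [1, 1, 0]
  [0, 1, 1]
  [0, 0, 1]
(up to reordering of blocks).

Per-block formulas:
  For a 3×3 Jordan block J_3(1): exp(t · J_3(1)) = e^(1t)·(I + t·N + (t^2/2)·N^2), where N is the 3×3 nilpotent shift.

After assembling e^{tJ} and conjugating by P, we get:

e^{tM} =
  [-t^2*exp(t)/2 + t*exp(t) + exp(t), t^2*exp(t) - t*exp(t), -3*t^2*exp(t)/2 + 2*t*exp(t)]
  [t^2*exp(t)/2 - 4*t*exp(t), -t^2*exp(t) + 7*t*exp(t) + exp(t), 3*t^2*exp(t)/2 - 11*t*exp(t)]
  [t^2*exp(t)/2 - 3*t*exp(t), -t^2*exp(t) + 5*t*exp(t), 3*t^2*exp(t)/2 - 8*t*exp(t) + exp(t)]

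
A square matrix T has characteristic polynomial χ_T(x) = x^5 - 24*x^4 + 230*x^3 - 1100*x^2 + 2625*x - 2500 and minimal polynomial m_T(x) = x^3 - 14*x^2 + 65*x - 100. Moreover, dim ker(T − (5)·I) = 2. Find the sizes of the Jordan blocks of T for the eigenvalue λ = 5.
Block sizes for λ = 5: [2, 2]

Step 1 — from the characteristic polynomial, algebraic multiplicity of λ = 5 is 4. From dim ker(T − (5)·I) = 2, there are exactly 2 Jordan blocks for λ = 5.
Step 2 — from the minimal polynomial, the factor (x − 5)^2 tells us the largest block for λ = 5 has size 2.
Step 3 — with total size 4, 2 blocks, and largest block 2, the block sizes (in nonincreasing order) are [2, 2].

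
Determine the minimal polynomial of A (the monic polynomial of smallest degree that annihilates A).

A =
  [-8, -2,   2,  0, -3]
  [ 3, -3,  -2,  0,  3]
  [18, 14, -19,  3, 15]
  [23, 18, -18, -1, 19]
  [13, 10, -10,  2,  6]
x^2 + 10*x + 25

The characteristic polynomial is χ_A(x) = (x + 5)^5, so the eigenvalues are known. The minimal polynomial is
  m_A(x) = Π_λ (x − λ)^{k_λ}
where k_λ is the size of the *largest* Jordan block for λ (equivalently, the smallest k with (A − λI)^k v = 0 for every generalised eigenvector v of λ).

  λ = -5: largest Jordan block has size 2, contributing (x + 5)^2

So m_A(x) = (x + 5)^2 = x^2 + 10*x + 25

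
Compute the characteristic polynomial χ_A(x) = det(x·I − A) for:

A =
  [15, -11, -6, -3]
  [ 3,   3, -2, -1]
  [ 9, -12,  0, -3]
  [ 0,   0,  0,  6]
x^4 - 24*x^3 + 216*x^2 - 864*x + 1296

Expanding det(x·I − A) (e.g. by cofactor expansion or by noting that A is similar to its Jordan form J, which has the same characteristic polynomial as A) gives
  χ_A(x) = x^4 - 24*x^3 + 216*x^2 - 864*x + 1296
which factors as (x - 6)^4. The eigenvalues (with algebraic multiplicities) are λ = 6 with multiplicity 4.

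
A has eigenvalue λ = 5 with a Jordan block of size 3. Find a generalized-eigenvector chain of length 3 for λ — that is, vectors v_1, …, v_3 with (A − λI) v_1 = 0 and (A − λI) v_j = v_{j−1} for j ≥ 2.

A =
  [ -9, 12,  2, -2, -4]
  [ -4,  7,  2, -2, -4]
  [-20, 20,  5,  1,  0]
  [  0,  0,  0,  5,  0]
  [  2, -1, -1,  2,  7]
A Jordan chain for λ = 5 of length 3:
v_1 = (-2, -2, 0, 0, 1)ᵀ
v_2 = (-2, -2, 1, 0, 2)ᵀ
v_3 = (0, 0, 0, 1, 0)ᵀ

Let N = A − (5)·I. We want v_3 with N^3 v_3 = 0 but N^2 v_3 ≠ 0; then v_{j-1} := N · v_j for j = 3, …, 2.

Pick v_3 = (0, 0, 0, 1, 0)ᵀ.
Then v_2 = N · v_3 = (-2, -2, 1, 0, 2)ᵀ.
Then v_1 = N · v_2 = (-2, -2, 0, 0, 1)ᵀ.

Sanity check: (A − (5)·I) v_1 = (0, 0, 0, 0, 0)ᵀ = 0. ✓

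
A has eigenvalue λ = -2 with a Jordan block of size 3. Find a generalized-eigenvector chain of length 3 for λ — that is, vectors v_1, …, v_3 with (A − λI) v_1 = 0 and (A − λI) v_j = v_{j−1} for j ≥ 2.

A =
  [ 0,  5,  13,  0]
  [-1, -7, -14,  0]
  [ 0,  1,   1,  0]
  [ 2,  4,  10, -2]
A Jordan chain for λ = -2 of length 3:
v_1 = (-1, 3, -1, 0)ᵀ
v_2 = (2, -1, 0, 2)ᵀ
v_3 = (1, 0, 0, 0)ᵀ

Let N = A − (-2)·I. We want v_3 with N^3 v_3 = 0 but N^2 v_3 ≠ 0; then v_{j-1} := N · v_j for j = 3, …, 2.

Pick v_3 = (1, 0, 0, 0)ᵀ.
Then v_2 = N · v_3 = (2, -1, 0, 2)ᵀ.
Then v_1 = N · v_2 = (-1, 3, -1, 0)ᵀ.

Sanity check: (A − (-2)·I) v_1 = (0, 0, 0, 0)ᵀ = 0. ✓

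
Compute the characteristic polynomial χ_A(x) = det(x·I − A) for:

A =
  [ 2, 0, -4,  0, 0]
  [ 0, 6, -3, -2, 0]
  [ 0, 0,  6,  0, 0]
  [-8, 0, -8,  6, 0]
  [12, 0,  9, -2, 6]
x^5 - 26*x^4 + 264*x^3 - 1296*x^2 + 3024*x - 2592

Expanding det(x·I − A) (e.g. by cofactor expansion or by noting that A is similar to its Jordan form J, which has the same characteristic polynomial as A) gives
  χ_A(x) = x^5 - 26*x^4 + 264*x^3 - 1296*x^2 + 3024*x - 2592
which factors as (x - 6)^4*(x - 2). The eigenvalues (with algebraic multiplicities) are λ = 2 with multiplicity 1, λ = 6 with multiplicity 4.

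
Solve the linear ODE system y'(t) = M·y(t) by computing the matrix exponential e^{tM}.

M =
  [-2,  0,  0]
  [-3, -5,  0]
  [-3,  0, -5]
e^{tM} =
  [exp(-2*t), 0, 0]
  [-exp(-2*t) + exp(-5*t), exp(-5*t), 0]
  [-exp(-2*t) + exp(-5*t), 0, exp(-5*t)]

Strategy: write M = P · J · P⁻¹ where J is a Jordan canonical form, so e^{tM} = P · e^{tJ} · P⁻¹, and e^{tJ} can be computed block-by-block.

M has Jordan form
J =
  [-5,  0,  0]
  [ 0, -5,  0]
  [ 0,  0, -2]
(up to reordering of blocks).

Per-block formulas:
  For a 1×1 block at λ = -5: exp(t · [-5]) = [e^(-5t)].
  For a 1×1 block at λ = -2: exp(t · [-2]) = [e^(-2t)].

After assembling e^{tJ} and conjugating by P, we get:

e^{tM} =
  [exp(-2*t), 0, 0]
  [-exp(-2*t) + exp(-5*t), exp(-5*t), 0]
  [-exp(-2*t) + exp(-5*t), 0, exp(-5*t)]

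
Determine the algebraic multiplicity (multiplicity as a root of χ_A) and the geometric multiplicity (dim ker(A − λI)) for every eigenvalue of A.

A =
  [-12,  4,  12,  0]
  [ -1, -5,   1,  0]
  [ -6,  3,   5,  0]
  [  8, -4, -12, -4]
λ = -4: alg = 4, geom = 2

Step 1 — factor the characteristic polynomial to read off the algebraic multiplicities:
  χ_A(x) = (x + 4)^4

Step 2 — compute geometric multiplicities via the rank-nullity identity g(λ) = n − rank(A − λI):
  rank(A − (-4)·I) = 2, so dim ker(A − (-4)·I) = n − 2 = 2

Summary:
  λ = -4: algebraic multiplicity = 4, geometric multiplicity = 2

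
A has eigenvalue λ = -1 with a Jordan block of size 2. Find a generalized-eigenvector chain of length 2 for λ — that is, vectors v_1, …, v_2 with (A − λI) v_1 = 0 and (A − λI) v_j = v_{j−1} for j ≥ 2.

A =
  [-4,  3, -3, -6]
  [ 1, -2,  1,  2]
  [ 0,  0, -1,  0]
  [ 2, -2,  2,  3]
A Jordan chain for λ = -1 of length 2:
v_1 = (-3, 1, 0, 2)ᵀ
v_2 = (1, 0, 0, 0)ᵀ

Let N = A − (-1)·I. We want v_2 with N^2 v_2 = 0 but N^1 v_2 ≠ 0; then v_{j-1} := N · v_j for j = 2, …, 2.

Pick v_2 = (1, 0, 0, 0)ᵀ.
Then v_1 = N · v_2 = (-3, 1, 0, 2)ᵀ.

Sanity check: (A − (-1)·I) v_1 = (0, 0, 0, 0)ᵀ = 0. ✓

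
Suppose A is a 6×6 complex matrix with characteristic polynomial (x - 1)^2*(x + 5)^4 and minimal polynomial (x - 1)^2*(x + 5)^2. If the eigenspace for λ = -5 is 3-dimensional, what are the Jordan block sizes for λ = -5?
Block sizes for λ = -5: [2, 1, 1]

Step 1 — from the characteristic polynomial, algebraic multiplicity of λ = -5 is 4. From dim ker(A − (-5)·I) = 3, there are exactly 3 Jordan blocks for λ = -5.
Step 2 — from the minimal polynomial, the factor (x + 5)^2 tells us the largest block for λ = -5 has size 2.
Step 3 — with total size 4, 3 blocks, and largest block 2, the block sizes (in nonincreasing order) are [2, 1, 1].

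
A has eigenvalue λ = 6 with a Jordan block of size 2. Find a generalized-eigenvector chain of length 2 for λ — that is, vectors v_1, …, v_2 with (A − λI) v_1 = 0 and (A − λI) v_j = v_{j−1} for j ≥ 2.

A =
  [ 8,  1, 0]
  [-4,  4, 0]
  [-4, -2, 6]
A Jordan chain for λ = 6 of length 2:
v_1 = (2, -4, -4)ᵀ
v_2 = (1, 0, 0)ᵀ

Let N = A − (6)·I. We want v_2 with N^2 v_2 = 0 but N^1 v_2 ≠ 0; then v_{j-1} := N · v_j for j = 2, …, 2.

Pick v_2 = (1, 0, 0)ᵀ.
Then v_1 = N · v_2 = (2, -4, -4)ᵀ.

Sanity check: (A − (6)·I) v_1 = (0, 0, 0)ᵀ = 0. ✓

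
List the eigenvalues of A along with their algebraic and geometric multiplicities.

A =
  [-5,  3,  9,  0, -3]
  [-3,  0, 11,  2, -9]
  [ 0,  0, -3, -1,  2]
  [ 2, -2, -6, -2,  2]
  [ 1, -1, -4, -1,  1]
λ = -2: alg = 4, geom = 2; λ = -1: alg = 1, geom = 1

Step 1 — factor the characteristic polynomial to read off the algebraic multiplicities:
  χ_A(x) = (x + 1)*(x + 2)^4

Step 2 — compute geometric multiplicities via the rank-nullity identity g(λ) = n − rank(A − λI):
  rank(A − (-2)·I) = 3, so dim ker(A − (-2)·I) = n − 3 = 2
  rank(A − (-1)·I) = 4, so dim ker(A − (-1)·I) = n − 4 = 1

Summary:
  λ = -2: algebraic multiplicity = 4, geometric multiplicity = 2
  λ = -1: algebraic multiplicity = 1, geometric multiplicity = 1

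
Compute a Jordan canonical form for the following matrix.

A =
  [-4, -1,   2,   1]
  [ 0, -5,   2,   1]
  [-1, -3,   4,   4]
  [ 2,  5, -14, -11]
J_2(-4) ⊕ J_2(-4)

The characteristic polynomial is
  det(x·I − A) = x^4 + 16*x^3 + 96*x^2 + 256*x + 256 = (x + 4)^4

Eigenvalues and multiplicities (the geometric multiplicity of λ is n − rank(A − λI), which equals the number of Jordan blocks for λ):
  λ = -4: algebraic multiplicity = 4, geometric multiplicity = 2

Determining the block sizes for each eigenvalue:
  λ = -4: with am = 4 and gm = 2, the partition is not yet determined (e.g. several partitions of 4 into 2 parts exist). Let N = A − (-4)·I. Computing rank(N^1) = 2, rank(N^2) = 0; the number of blocks of size ≥ j is rank(N^{j−1}) − rank(N^j), giving [2, 2]. So we have 2 block(s) of size 2 → block sizes [2, 2]

Assembling the blocks gives a Jordan form
J =
  [-4,  1,  0,  0]
  [ 0, -4,  0,  0]
  [ 0,  0, -4,  1]
  [ 0,  0,  0, -4]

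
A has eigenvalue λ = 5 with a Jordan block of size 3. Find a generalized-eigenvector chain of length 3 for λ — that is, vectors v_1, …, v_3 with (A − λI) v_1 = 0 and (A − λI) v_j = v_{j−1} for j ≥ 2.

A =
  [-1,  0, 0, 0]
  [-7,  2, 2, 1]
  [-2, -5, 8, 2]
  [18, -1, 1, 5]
A Jordan chain for λ = 5 of length 3:
v_1 = (0, -2, -2, -2)ᵀ
v_2 = (0, -3, -5, -1)ᵀ
v_3 = (0, 1, 0, 0)ᵀ

Let N = A − (5)·I. We want v_3 with N^3 v_3 = 0 but N^2 v_3 ≠ 0; then v_{j-1} := N · v_j for j = 3, …, 2.

Pick v_3 = (0, 1, 0, 0)ᵀ.
Then v_2 = N · v_3 = (0, -3, -5, -1)ᵀ.
Then v_1 = N · v_2 = (0, -2, -2, -2)ᵀ.

Sanity check: (A − (5)·I) v_1 = (0, 0, 0, 0)ᵀ = 0. ✓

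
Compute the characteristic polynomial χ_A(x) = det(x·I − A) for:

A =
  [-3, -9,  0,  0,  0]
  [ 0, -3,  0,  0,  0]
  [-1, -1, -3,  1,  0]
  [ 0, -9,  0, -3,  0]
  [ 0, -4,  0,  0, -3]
x^5 + 15*x^4 + 90*x^3 + 270*x^2 + 405*x + 243

Expanding det(x·I − A) (e.g. by cofactor expansion or by noting that A is similar to its Jordan form J, which has the same characteristic polynomial as A) gives
  χ_A(x) = x^5 + 15*x^4 + 90*x^3 + 270*x^2 + 405*x + 243
which factors as (x + 3)^5. The eigenvalues (with algebraic multiplicities) are λ = -3 with multiplicity 5.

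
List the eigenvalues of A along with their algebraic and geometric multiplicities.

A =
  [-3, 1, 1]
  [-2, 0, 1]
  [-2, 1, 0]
λ = -1: alg = 3, geom = 2

Step 1 — factor the characteristic polynomial to read off the algebraic multiplicities:
  χ_A(x) = (x + 1)^3

Step 2 — compute geometric multiplicities via the rank-nullity identity g(λ) = n − rank(A − λI):
  rank(A − (-1)·I) = 1, so dim ker(A − (-1)·I) = n − 1 = 2

Summary:
  λ = -1: algebraic multiplicity = 3, geometric multiplicity = 2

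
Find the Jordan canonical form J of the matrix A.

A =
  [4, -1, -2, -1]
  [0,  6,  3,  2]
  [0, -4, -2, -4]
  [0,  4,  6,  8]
J_3(4) ⊕ J_1(4)

The characteristic polynomial is
  det(x·I − A) = x^4 - 16*x^3 + 96*x^2 - 256*x + 256 = (x - 4)^4

Eigenvalues and multiplicities (the geometric multiplicity of λ is n − rank(A − λI), which equals the number of Jordan blocks for λ):
  λ = 4: algebraic multiplicity = 4, geometric multiplicity = 2

Determining the block sizes for each eigenvalue:
  λ = 4: with am = 4 and gm = 2, the partition is not yet determined (e.g. several partitions of 4 into 2 parts exist). Let N = A − (4)·I. Computing rank(N^1) = 2, rank(N^2) = 1, rank(N^3) = 0; the number of blocks of size ≥ j is rank(N^{j−1}) − rank(N^j), giving [2, 1, 1]. So we have 1 block(s) of size 3, 1 block(s) of size 1 → block sizes [3, 1]

Assembling the blocks gives a Jordan form
J =
  [4, 1, 0, 0]
  [0, 4, 1, 0]
  [0, 0, 4, 0]
  [0, 0, 0, 4]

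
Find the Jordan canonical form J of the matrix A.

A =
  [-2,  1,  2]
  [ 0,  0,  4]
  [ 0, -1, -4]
J_2(-2) ⊕ J_1(-2)

The characteristic polynomial is
  det(x·I − A) = x^3 + 6*x^2 + 12*x + 8 = (x + 2)^3

Eigenvalues and multiplicities (the geometric multiplicity of λ is n − rank(A − λI), which equals the number of Jordan blocks for λ):
  λ = -2: algebraic multiplicity = 3, geometric multiplicity = 2

Determining the block sizes for each eigenvalue:
  λ = -2: 2 blocks summing to 3 forces exactly one block of size 2 and the rest size 1 → block sizes [2, 1]

Assembling the blocks gives a Jordan form
J =
  [-2,  1,  0]
  [ 0, -2,  0]
  [ 0,  0, -2]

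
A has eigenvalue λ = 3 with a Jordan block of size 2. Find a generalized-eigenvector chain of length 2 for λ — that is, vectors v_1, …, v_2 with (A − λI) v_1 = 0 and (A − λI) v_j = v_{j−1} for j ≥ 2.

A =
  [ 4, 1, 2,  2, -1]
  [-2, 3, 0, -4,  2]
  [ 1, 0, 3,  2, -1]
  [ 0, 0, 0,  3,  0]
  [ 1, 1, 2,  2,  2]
A Jordan chain for λ = 3 of length 2:
v_1 = (1, -2, 1, 0, 1)ᵀ
v_2 = (1, 0, 0, 0, 0)ᵀ

Let N = A − (3)·I. We want v_2 with N^2 v_2 = 0 but N^1 v_2 ≠ 0; then v_{j-1} := N · v_j for j = 2, …, 2.

Pick v_2 = (1, 0, 0, 0, 0)ᵀ.
Then v_1 = N · v_2 = (1, -2, 1, 0, 1)ᵀ.

Sanity check: (A − (3)·I) v_1 = (0, 0, 0, 0, 0)ᵀ = 0. ✓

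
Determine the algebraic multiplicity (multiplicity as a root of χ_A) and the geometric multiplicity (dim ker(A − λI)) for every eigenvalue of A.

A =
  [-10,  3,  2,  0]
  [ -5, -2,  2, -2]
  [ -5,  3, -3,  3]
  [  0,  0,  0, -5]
λ = -5: alg = 4, geom = 2

Step 1 — factor the characteristic polynomial to read off the algebraic multiplicities:
  χ_A(x) = (x + 5)^4

Step 2 — compute geometric multiplicities via the rank-nullity identity g(λ) = n − rank(A − λI):
  rank(A − (-5)·I) = 2, so dim ker(A − (-5)·I) = n − 2 = 2

Summary:
  λ = -5: algebraic multiplicity = 4, geometric multiplicity = 2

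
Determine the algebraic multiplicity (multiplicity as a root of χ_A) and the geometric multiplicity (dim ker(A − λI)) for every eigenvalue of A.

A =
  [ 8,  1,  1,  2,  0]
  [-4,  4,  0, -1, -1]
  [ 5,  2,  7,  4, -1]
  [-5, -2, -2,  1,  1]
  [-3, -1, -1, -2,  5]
λ = 5: alg = 5, geom = 2

Step 1 — factor the characteristic polynomial to read off the algebraic multiplicities:
  χ_A(x) = (x - 5)^5

Step 2 — compute geometric multiplicities via the rank-nullity identity g(λ) = n − rank(A − λI):
  rank(A − (5)·I) = 3, so dim ker(A − (5)·I) = n − 3 = 2

Summary:
  λ = 5: algebraic multiplicity = 5, geometric multiplicity = 2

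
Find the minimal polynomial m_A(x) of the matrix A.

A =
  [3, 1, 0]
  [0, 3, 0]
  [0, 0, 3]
x^2 - 6*x + 9

The characteristic polynomial is χ_A(x) = (x - 3)^3, so the eigenvalues are known. The minimal polynomial is
  m_A(x) = Π_λ (x − λ)^{k_λ}
where k_λ is the size of the *largest* Jordan block for λ (equivalently, the smallest k with (A − λI)^k v = 0 for every generalised eigenvector v of λ).

  λ = 3: largest Jordan block has size 2, contributing (x − 3)^2

So m_A(x) = (x - 3)^2 = x^2 - 6*x + 9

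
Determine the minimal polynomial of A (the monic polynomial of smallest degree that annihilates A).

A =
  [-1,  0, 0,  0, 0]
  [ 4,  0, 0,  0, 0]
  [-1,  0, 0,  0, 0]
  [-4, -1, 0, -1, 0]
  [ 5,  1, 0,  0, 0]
x^3 + x^2

The characteristic polynomial is χ_A(x) = x^3*(x + 1)^2, so the eigenvalues are known. The minimal polynomial is
  m_A(x) = Π_λ (x − λ)^{k_λ}
where k_λ is the size of the *largest* Jordan block for λ (equivalently, the smallest k with (A − λI)^k v = 0 for every generalised eigenvector v of λ).

  λ = -1: largest Jordan block has size 1, contributing (x + 1)
  λ = 0: largest Jordan block has size 2, contributing (x − 0)^2

So m_A(x) = x^2*(x + 1) = x^3 + x^2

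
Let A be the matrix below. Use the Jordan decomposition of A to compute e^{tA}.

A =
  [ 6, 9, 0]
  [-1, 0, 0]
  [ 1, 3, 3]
e^{tA} =
  [3*t*exp(3*t) + exp(3*t), 9*t*exp(3*t), 0]
  [-t*exp(3*t), -3*t*exp(3*t) + exp(3*t), 0]
  [t*exp(3*t), 3*t*exp(3*t), exp(3*t)]

Strategy: write A = P · J · P⁻¹ where J is a Jordan canonical form, so e^{tA} = P · e^{tJ} · P⁻¹, and e^{tJ} can be computed block-by-block.

A has Jordan form
J =
  [3, 1, 0]
  [0, 3, 0]
  [0, 0, 3]
(up to reordering of blocks).

Per-block formulas:
  For a 2×2 Jordan block J_2(3): exp(t · J_2(3)) = e^(3t)·(I + t·N), where N is the 2×2 nilpotent shift.
  For a 1×1 block at λ = 3: exp(t · [3]) = [e^(3t)].

After assembling e^{tJ} and conjugating by P, we get:

e^{tA} =
  [3*t*exp(3*t) + exp(3*t), 9*t*exp(3*t), 0]
  [-t*exp(3*t), -3*t*exp(3*t) + exp(3*t), 0]
  [t*exp(3*t), 3*t*exp(3*t), exp(3*t)]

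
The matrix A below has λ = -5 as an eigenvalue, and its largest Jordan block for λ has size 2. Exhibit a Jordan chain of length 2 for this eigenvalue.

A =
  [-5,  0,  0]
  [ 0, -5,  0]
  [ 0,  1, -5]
A Jordan chain for λ = -5 of length 2:
v_1 = (0, 0, 1)ᵀ
v_2 = (0, 1, 0)ᵀ

Let N = A − (-5)·I. We want v_2 with N^2 v_2 = 0 but N^1 v_2 ≠ 0; then v_{j-1} := N · v_j for j = 2, …, 2.

Pick v_2 = (0, 1, 0)ᵀ.
Then v_1 = N · v_2 = (0, 0, 1)ᵀ.

Sanity check: (A − (-5)·I) v_1 = (0, 0, 0)ᵀ = 0. ✓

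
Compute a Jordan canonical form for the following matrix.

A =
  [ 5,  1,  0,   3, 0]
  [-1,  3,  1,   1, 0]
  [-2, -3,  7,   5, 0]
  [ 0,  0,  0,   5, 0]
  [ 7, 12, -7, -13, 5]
J_3(5) ⊕ J_1(5) ⊕ J_1(5)

The characteristic polynomial is
  det(x·I − A) = x^5 - 25*x^4 + 250*x^3 - 1250*x^2 + 3125*x - 3125 = (x - 5)^5

Eigenvalues and multiplicities (the geometric multiplicity of λ is n − rank(A − λI), which equals the number of Jordan blocks for λ):
  λ = 5: algebraic multiplicity = 5, geometric multiplicity = 3

Determining the block sizes for each eigenvalue:
  λ = 5: with am = 5 and gm = 3, the partition is not yet determined (e.g. several partitions of 5 into 3 parts exist). Let N = A − (5)·I. Computing rank(N^1) = 2, rank(N^2) = 1, rank(N^3) = 0; the number of blocks of size ≥ j is rank(N^{j−1}) − rank(N^j), giving [3, 1, 1]. So we have 1 block(s) of size 3, 2 block(s) of size 1 → block sizes [3, 1, 1]

Assembling the blocks gives a Jordan form
J =
  [5, 1, 0, 0, 0]
  [0, 5, 1, 0, 0]
  [0, 0, 5, 0, 0]
  [0, 0, 0, 5, 0]
  [0, 0, 0, 0, 5]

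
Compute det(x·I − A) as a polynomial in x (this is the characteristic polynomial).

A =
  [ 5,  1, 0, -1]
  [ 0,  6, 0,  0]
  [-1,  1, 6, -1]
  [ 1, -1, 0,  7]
x^4 - 24*x^3 + 216*x^2 - 864*x + 1296

Expanding det(x·I − A) (e.g. by cofactor expansion or by noting that A is similar to its Jordan form J, which has the same characteristic polynomial as A) gives
  χ_A(x) = x^4 - 24*x^3 + 216*x^2 - 864*x + 1296
which factors as (x - 6)^4. The eigenvalues (with algebraic multiplicities) are λ = 6 with multiplicity 4.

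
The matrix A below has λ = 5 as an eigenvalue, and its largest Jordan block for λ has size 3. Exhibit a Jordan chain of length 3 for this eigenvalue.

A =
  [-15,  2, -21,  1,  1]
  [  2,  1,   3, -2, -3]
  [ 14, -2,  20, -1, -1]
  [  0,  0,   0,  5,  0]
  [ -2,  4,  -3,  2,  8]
A Jordan chain for λ = 5 of length 3:
v_1 = (-2, 2, 2, 0, -2)ᵀ
v_2 = (2, -4, -2, 0, 4)ᵀ
v_3 = (0, 1, 0, 0, 0)ᵀ

Let N = A − (5)·I. We want v_3 with N^3 v_3 = 0 but N^2 v_3 ≠ 0; then v_{j-1} := N · v_j for j = 3, …, 2.

Pick v_3 = (0, 1, 0, 0, 0)ᵀ.
Then v_2 = N · v_3 = (2, -4, -2, 0, 4)ᵀ.
Then v_1 = N · v_2 = (-2, 2, 2, 0, -2)ᵀ.

Sanity check: (A − (5)·I) v_1 = (0, 0, 0, 0, 0)ᵀ = 0. ✓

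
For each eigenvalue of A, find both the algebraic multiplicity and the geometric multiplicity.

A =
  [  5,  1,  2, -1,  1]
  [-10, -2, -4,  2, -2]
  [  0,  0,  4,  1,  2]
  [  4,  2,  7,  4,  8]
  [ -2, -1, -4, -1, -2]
λ = 0: alg = 2, geom = 1; λ = 3: alg = 3, geom = 2

Step 1 — factor the characteristic polynomial to read off the algebraic multiplicities:
  χ_A(x) = x^2*(x - 3)^3

Step 2 — compute geometric multiplicities via the rank-nullity identity g(λ) = n − rank(A − λI):
  rank(A − (0)·I) = 4, so dim ker(A − (0)·I) = n − 4 = 1
  rank(A − (3)·I) = 3, so dim ker(A − (3)·I) = n − 3 = 2

Summary:
  λ = 0: algebraic multiplicity = 2, geometric multiplicity = 1
  λ = 3: algebraic multiplicity = 3, geometric multiplicity = 2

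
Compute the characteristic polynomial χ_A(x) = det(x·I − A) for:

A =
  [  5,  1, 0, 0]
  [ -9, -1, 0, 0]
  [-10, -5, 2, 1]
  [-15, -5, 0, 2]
x^4 - 8*x^3 + 24*x^2 - 32*x + 16

Expanding det(x·I − A) (e.g. by cofactor expansion or by noting that A is similar to its Jordan form J, which has the same characteristic polynomial as A) gives
  χ_A(x) = x^4 - 8*x^3 + 24*x^2 - 32*x + 16
which factors as (x - 2)^4. The eigenvalues (with algebraic multiplicities) are λ = 2 with multiplicity 4.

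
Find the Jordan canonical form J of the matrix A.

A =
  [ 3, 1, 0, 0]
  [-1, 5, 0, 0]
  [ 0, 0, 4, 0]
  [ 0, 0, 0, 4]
J_2(4) ⊕ J_1(4) ⊕ J_1(4)

The characteristic polynomial is
  det(x·I − A) = x^4 - 16*x^3 + 96*x^2 - 256*x + 256 = (x - 4)^4

Eigenvalues and multiplicities (the geometric multiplicity of λ is n − rank(A − λI), which equals the number of Jordan blocks for λ):
  λ = 4: algebraic multiplicity = 4, geometric multiplicity = 3

Determining the block sizes for each eigenvalue:
  λ = 4: 3 blocks summing to 4 forces exactly one block of size 2 and the rest size 1 → block sizes [2, 1, 1]

Assembling the blocks gives a Jordan form
J =
  [4, 1, 0, 0]
  [0, 4, 0, 0]
  [0, 0, 4, 0]
  [0, 0, 0, 4]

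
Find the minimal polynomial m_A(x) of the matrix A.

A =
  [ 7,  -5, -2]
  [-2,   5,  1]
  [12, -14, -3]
x^3 - 9*x^2 + 27*x - 27

The characteristic polynomial is χ_A(x) = (x - 3)^3, so the eigenvalues are known. The minimal polynomial is
  m_A(x) = Π_λ (x − λ)^{k_λ}
where k_λ is the size of the *largest* Jordan block for λ (equivalently, the smallest k with (A − λI)^k v = 0 for every generalised eigenvector v of λ).

  λ = 3: largest Jordan block has size 3, contributing (x − 3)^3

So m_A(x) = (x - 3)^3 = x^3 - 9*x^2 + 27*x - 27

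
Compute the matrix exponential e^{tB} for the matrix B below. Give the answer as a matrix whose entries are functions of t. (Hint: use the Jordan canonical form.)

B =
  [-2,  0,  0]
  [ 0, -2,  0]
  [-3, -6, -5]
e^{tB} =
  [exp(-2*t), 0, 0]
  [0, exp(-2*t), 0]
  [-exp(-2*t) + exp(-5*t), -2*exp(-2*t) + 2*exp(-5*t), exp(-5*t)]

Strategy: write B = P · J · P⁻¹ where J is a Jordan canonical form, so e^{tB} = P · e^{tJ} · P⁻¹, and e^{tJ} can be computed block-by-block.

B has Jordan form
J =
  [-5,  0,  0]
  [ 0, -2,  0]
  [ 0,  0, -2]
(up to reordering of blocks).

Per-block formulas:
  For a 1×1 block at λ = -5: exp(t · [-5]) = [e^(-5t)].
  For a 1×1 block at λ = -2: exp(t · [-2]) = [e^(-2t)].

After assembling e^{tJ} and conjugating by P, we get:

e^{tB} =
  [exp(-2*t), 0, 0]
  [0, exp(-2*t), 0]
  [-exp(-2*t) + exp(-5*t), -2*exp(-2*t) + 2*exp(-5*t), exp(-5*t)]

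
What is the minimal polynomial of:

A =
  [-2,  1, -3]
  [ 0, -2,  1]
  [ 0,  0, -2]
x^3 + 6*x^2 + 12*x + 8

The characteristic polynomial is χ_A(x) = (x + 2)^3, so the eigenvalues are known. The minimal polynomial is
  m_A(x) = Π_λ (x − λ)^{k_λ}
where k_λ is the size of the *largest* Jordan block for λ (equivalently, the smallest k with (A − λI)^k v = 0 for every generalised eigenvector v of λ).

  λ = -2: largest Jordan block has size 3, contributing (x + 2)^3

So m_A(x) = (x + 2)^3 = x^3 + 6*x^2 + 12*x + 8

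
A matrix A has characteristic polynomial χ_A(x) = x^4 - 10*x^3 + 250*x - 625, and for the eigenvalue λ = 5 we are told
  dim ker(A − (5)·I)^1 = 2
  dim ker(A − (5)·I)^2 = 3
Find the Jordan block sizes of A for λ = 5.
Block sizes for λ = 5: [2, 1]

From the dimensions of kernels of powers, the number of Jordan blocks of size at least j is d_j − d_{j−1} where d_j = dim ker(N^j) (with d_0 = 0). Computing the differences gives [2, 1].
The number of blocks of size exactly k is (#blocks of size ≥ k) − (#blocks of size ≥ k + 1), so the partition is: 1 block(s) of size 1, 1 block(s) of size 2.
In nonincreasing order the block sizes are [2, 1].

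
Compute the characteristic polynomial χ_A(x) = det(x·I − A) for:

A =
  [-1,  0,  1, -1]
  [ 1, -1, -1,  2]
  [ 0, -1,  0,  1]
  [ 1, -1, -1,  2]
x^4

Expanding det(x·I − A) (e.g. by cofactor expansion or by noting that A is similar to its Jordan form J, which has the same characteristic polynomial as A) gives
  χ_A(x) = x^4
which factors as x^4. The eigenvalues (with algebraic multiplicities) are λ = 0 with multiplicity 4.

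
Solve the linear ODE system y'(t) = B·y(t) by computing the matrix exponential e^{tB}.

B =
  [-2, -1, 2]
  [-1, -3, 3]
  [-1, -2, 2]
e^{tB} =
  [-t*exp(-t) + exp(-t), -t^2*exp(-t)/2 - t*exp(-t), t^2*exp(-t)/2 + 2*t*exp(-t)]
  [-t*exp(-t), -t^2*exp(-t)/2 - 2*t*exp(-t) + exp(-t), t^2*exp(-t)/2 + 3*t*exp(-t)]
  [-t*exp(-t), -t^2*exp(-t)/2 - 2*t*exp(-t), t^2*exp(-t)/2 + 3*t*exp(-t) + exp(-t)]

Strategy: write B = P · J · P⁻¹ where J is a Jordan canonical form, so e^{tB} = P · e^{tJ} · P⁻¹, and e^{tJ} can be computed block-by-block.

B has Jordan form
J =
  [-1,  1,  0]
  [ 0, -1,  1]
  [ 0,  0, -1]
(up to reordering of blocks).

Per-block formulas:
  For a 3×3 Jordan block J_3(-1): exp(t · J_3(-1)) = e^(-1t)·(I + t·N + (t^2/2)·N^2), where N is the 3×3 nilpotent shift.

After assembling e^{tJ} and conjugating by P, we get:

e^{tB} =
  [-t*exp(-t) + exp(-t), -t^2*exp(-t)/2 - t*exp(-t), t^2*exp(-t)/2 + 2*t*exp(-t)]
  [-t*exp(-t), -t^2*exp(-t)/2 - 2*t*exp(-t) + exp(-t), t^2*exp(-t)/2 + 3*t*exp(-t)]
  [-t*exp(-t), -t^2*exp(-t)/2 - 2*t*exp(-t), t^2*exp(-t)/2 + 3*t*exp(-t) + exp(-t)]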